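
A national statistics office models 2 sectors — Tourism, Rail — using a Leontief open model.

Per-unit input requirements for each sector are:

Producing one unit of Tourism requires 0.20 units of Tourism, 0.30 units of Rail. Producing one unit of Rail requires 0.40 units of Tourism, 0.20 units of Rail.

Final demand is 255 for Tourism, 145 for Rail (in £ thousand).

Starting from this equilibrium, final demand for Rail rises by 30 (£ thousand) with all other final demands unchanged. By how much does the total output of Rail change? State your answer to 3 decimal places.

I − A =
  [   0.80    -0.40]
  [  -0.30     0.80]
det(I−A) = (0.80)(0.80) − (-0.40)(-0.30) = 0.5200
adj(I−A) = [[0.80, 0.40], [0.30, 0.80]]
(I − A)⁻¹ = adj(I−A) / det(I−A) ≈
  [   1.5385     0.7692]
  [   0.5769     1.5385]
Δx = (I − A)⁻¹ Δd with Δd having +30 in the Rail component and 0 elsewhere.
So Δx_2 = L_22 · (+30), where L_22 = adj(I−A)_22 / det(I−A) = 0.80 / 0.5200.
Δx_2 = 0.80 × (+30) / 0.5200 = 24.00 / 0.5200 ≈ 46.154.

Δx_2 = 46.154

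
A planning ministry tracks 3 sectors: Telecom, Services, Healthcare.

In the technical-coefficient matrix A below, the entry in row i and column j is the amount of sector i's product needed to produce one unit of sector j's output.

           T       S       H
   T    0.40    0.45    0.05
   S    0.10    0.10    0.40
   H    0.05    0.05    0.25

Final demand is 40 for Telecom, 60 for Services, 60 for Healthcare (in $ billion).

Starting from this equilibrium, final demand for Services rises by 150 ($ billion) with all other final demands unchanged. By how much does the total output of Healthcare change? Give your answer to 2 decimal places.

I − A =
  [   0.60    -0.45    -0.05]
  [  -0.10     0.90    -0.40]
  [  -0.05    -0.05     0.75]
Cofactors of I−A, C_ij = (−1)^(i+j)·(minor ij) (rows/columns in the sector order above):
  C_11 = (0.90)(0.75) − (-0.40)(-0.05) = 0.6550
  C_12 = −[(-0.10)(0.75) − (-0.40)(-0.05)] = 0.0950
  C_13 = (-0.10)(-0.05) − (0.90)(-0.05) = 0.0500
  C_21 = −[(-0.45)(0.75) − (-0.05)(-0.05)] = 0.3400
  C_22 = (0.60)(0.75) − (-0.05)(-0.05) = 0.4475
  C_23 = −[(0.60)(-0.05) − (-0.45)(-0.05)] = 0.0525
  C_31 = (-0.45)(-0.40) − (-0.05)(0.90) = 0.2250
  C_32 = −[(0.60)(-0.40) − (-0.05)(-0.10)] = 0.2450
  C_33 = (0.60)(0.90) − (-0.45)(-0.10) = 0.4950
det(I−A) = Σ_j (I−A)_1j·C_1j = (0.60)(0.6550) + (-0.45)(0.0950) + (-0.05)(0.0500) = 0.34775
adj(I−A) = Cᵀ =
  [ 0.6550   0.3400   0.2250]
  [ 0.0950   0.4475   0.2450]
  [ 0.0500   0.0525   0.4950]
(I − A)⁻¹ = adj(I−A) / det(I−A) ≈
  [   1.8835     0.9777     0.6470]
  [   0.2732     1.2868     0.7045]
  [   0.1438     0.1510     1.4234]
Δx = (I − A)⁻¹ Δd with Δd having +150 in the Services component and 0 elsewhere.
So Δx_H = L_HS · (+150), where L_HS = adj(I−A)_HS / det(I−A) = 0.0525 / 0.34775.
Δx_H = 0.0525 × (+150) / 0.34775 = 7.875 / 0.34775 ≈ 22.65.

Δx_H = 22.65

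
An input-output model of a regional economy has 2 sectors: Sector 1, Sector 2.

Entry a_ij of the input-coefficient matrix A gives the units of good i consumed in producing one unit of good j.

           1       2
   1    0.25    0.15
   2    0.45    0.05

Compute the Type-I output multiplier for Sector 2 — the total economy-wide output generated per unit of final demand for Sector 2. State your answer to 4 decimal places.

I − A =
  [   0.75    -0.15]
  [  -0.45     0.95]
det(I−A) = (0.75)(0.95) − (-0.15)(-0.45) = 0.6450
adj(I−A) = [[0.95, 0.15], [0.45, 0.75]]
(I − A)⁻¹ = adj(I−A) / det(I−A) ≈
  [   1.47287     0.23256]
  [   0.69767     1.16279]
The output multiplier for sector j is the column-j sum of the Leontief inverse (I − A)⁻¹ = adj(I−A) / det(I−A).
Column 2 of adj(I−A): (0.15, 0.75); det(I−A) = 0.6450.
m_2 = (0.15 + 0.75) / 0.6450 = 0.90 / 0.6450 ≈ 1.3953.

m_2 = 1.3953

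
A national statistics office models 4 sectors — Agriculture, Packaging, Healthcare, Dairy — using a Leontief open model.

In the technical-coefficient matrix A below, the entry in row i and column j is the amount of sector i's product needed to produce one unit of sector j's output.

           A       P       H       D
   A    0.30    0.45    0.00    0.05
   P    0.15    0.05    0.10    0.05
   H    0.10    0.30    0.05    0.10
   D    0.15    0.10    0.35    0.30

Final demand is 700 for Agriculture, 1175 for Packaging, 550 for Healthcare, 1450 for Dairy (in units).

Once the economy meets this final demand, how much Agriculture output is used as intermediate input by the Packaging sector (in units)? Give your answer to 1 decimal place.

z_AP = 923.1

I − A =
  [   0.70    -0.45     0.00    -0.05]
  [  -0.15     0.95    -0.10    -0.05]
  [  -0.10    -0.30     0.95    -0.10]
  [  -0.15    -0.10    -0.35     0.70]
Compute the cofactors C_ij = (−1)^(i+j)·(3×3 minor ij) of I−A; the adjugate is their transpose:
adj(I−A) = Cᵀ =
  [ 0.566500   0.293500   0.056500   0.069500]
  [ 0.111875   0.432125   0.063125   0.047875]
  [ 0.115500   0.190500   0.403500   0.079500]
  [ 0.195125   0.219875   0.222875   0.542125]
det(I−A) = Σ_j (I−A)_1j·C_1j = (0.70)(0.566500) + (-0.45)(0.111875) + (0.00)(0.115500) + (-0.05)(0.195125) = 0.33645
(I − A)⁻¹ = adj(I−A) / det(I−A) ≈
  [   1.6838     0.8723     0.1679     0.2066]
  [   0.3325     1.2844     0.1876     0.1423]
  [   0.3433     0.5662     1.1993     0.2363]
  [   0.5800     0.6535     0.6624     1.6113]
First solve x = (I − A)⁻¹ d = adj(I−A)·d / det(I−A); in particular x_P = (0.111875·700 + 0.432125·1175 + 0.063125·550 + 0.047875·1450) / 0.33645 = 690.196875 / 0.33645 ≈ 2051.410.
Intermediate flow from A to P: z_AP = a_AP · x_P = 0.45 × 690.196875 / 0.33645 = 310.58859375 / 0.33645 ≈ 923.1.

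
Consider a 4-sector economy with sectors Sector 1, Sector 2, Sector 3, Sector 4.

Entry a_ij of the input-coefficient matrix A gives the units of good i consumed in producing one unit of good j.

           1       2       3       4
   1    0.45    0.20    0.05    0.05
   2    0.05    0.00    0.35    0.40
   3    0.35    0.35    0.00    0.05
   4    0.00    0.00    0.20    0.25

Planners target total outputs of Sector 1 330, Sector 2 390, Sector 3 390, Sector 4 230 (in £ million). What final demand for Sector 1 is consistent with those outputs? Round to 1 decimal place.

d_1 = 72.5

I − A =
  [   0.55    -0.20    -0.05    -0.05]
  [  -0.05     1.00    -0.35    -0.40]
  [  -0.35    -0.35     1.00    -0.05]
  [   0.00     0.00    -0.20     0.75]
d = (I − A) x:
  d_1 = (+0.55)·330 + (-0.20)·390 + (-0.05)·390 + (-0.05)·230 = 72.5
  d_2 = (-0.05)·330 + (+1.00)·390 + (-0.35)·390 + (-0.40)·230 = 145.0
  d_3 = (-0.35)·330 + (-0.35)·390 + (+1.00)·390 + (-0.05)·230 = 126.5
  d_4 = (+0.00)·330 + (+0.00)·390 + (-0.20)·390 + (+0.75)·230 = 94.5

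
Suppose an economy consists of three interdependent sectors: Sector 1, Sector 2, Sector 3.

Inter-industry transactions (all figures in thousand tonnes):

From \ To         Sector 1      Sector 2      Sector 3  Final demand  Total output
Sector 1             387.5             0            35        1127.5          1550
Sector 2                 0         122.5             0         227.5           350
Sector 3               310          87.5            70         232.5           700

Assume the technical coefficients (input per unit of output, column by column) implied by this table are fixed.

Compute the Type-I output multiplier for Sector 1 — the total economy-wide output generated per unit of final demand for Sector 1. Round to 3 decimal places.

m_1 = 1.654

Technical coefficients a_ij = z_ij / X_j:
  a_11 = 387.5/1550 = 0.25, a_21 = 0/1550 = 0.00, a_31 = 310/1550 = 0.20
  a_12 = 0/350 = 0.00, a_22 = 122.5/350 = 0.35, a_32 = 87.5/350 = 0.25
  a_13 = 35/700 = 0.05, a_23 = 0/700 = 0.00, a_33 = 70/700 = 0.10
I − A =
  [   0.75     0.00    -0.05]
  [   0.00     0.65     0.00]
  [  -0.20    -0.25     0.90]
Cofactors of I−A, C_ij = (−1)^(i+j)·(minor ij) (rows/columns in the sector order above):
  C_11 = (0.65)(0.90) − (0.00)(-0.25) = 0.5850
  C_12 = −[(0.00)(0.90) − (0.00)(-0.20)] = 0.0000
  C_13 = (0.00)(-0.25) − (0.65)(-0.20) = 0.1300
  C_21 = −[(0.00)(0.90) − (-0.05)(-0.25)] = 0.0125
  C_22 = (0.75)(0.90) − (-0.05)(-0.20) = 0.6650
  C_23 = −[(0.75)(-0.25) − (0.00)(-0.20)] = 0.1875
  C_31 = (0.00)(0.00) − (-0.05)(0.65) = 0.0325
  C_32 = −[(0.75)(0.00) − (-0.05)(0.00)] = 0.0000
  C_33 = (0.75)(0.65) − (0.00)(0.00) = 0.4875
det(I−A) = Σ_j (I−A)_1j·C_1j = (0.75)(0.5850) + (0.00)(0.0000) + (-0.05)(0.1300) = 0.43225
adj(I−A) = Cᵀ =
  [ 0.5850   0.0125   0.0325]
  [ 0.0000   0.6650   0.0000]
  [ 0.1300   0.1875   0.4875]
(I − A)⁻¹ = adj(I−A) / det(I−A) ≈
  [   1.3534     0.0289     0.0752]
  [   0.0000     1.5385     0.0000]
  [   0.3008     0.4338     1.1278]
The output multiplier for sector j is the column-j sum of the Leontief inverse (I − A)⁻¹ = adj(I−A) / det(I−A).
Column 1 of adj(I−A): (0.5850, 0.0000, 0.1300); det(I−A) = 0.43225.
m_1 = (0.5850 + 0.0000 + 0.1300) / 0.43225 = 0.715 / 0.43225 ≈ 1.654.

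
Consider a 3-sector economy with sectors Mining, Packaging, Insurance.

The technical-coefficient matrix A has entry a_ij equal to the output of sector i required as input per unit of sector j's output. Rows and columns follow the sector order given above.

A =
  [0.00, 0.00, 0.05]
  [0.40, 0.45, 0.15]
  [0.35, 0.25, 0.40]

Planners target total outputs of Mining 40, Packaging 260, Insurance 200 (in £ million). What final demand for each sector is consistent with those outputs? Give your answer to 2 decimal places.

d_1 = 30.00, d_2 = 97.00, d_3 = 41.00

I − A =
  [   1.00     0.00    -0.05]
  [  -0.40     0.55    -0.15]
  [  -0.35    -0.25     0.60]
d = (I − A) x:
  d_1 = (+1.00)·40 + (+0.00)·260 + (-0.05)·200 = 30.00
  d_2 = (-0.40)·40 + (+0.55)·260 + (-0.15)·200 = 97.00
  d_3 = (-0.35)·40 + (-0.25)·260 + (+0.60)·200 = 41.00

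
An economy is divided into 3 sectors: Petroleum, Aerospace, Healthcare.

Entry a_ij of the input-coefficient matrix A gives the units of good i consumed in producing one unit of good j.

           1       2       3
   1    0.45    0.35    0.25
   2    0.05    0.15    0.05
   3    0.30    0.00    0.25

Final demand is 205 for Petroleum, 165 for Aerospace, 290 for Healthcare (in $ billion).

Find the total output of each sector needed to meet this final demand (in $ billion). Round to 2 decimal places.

x_1 = 896.46, x_2 = 290.69, x_3 = 745.25

I − A =
  [   0.55    -0.35    -0.25]
  [  -0.05     0.85    -0.05]
  [  -0.30     0.00     0.75]
Cofactors of I−A, C_ij = (−1)^(i+j)·(minor ij) (rows/columns in the sector order above):
  C_11 = (0.85)(0.75) − (-0.05)(0.00) = 0.6375
  C_12 = −[(-0.05)(0.75) − (-0.05)(-0.30)] = 0.0525
  C_13 = (-0.05)(0.00) − (0.85)(-0.30) = 0.2550
  C_21 = −[(-0.35)(0.75) − (-0.25)(0.00)] = 0.2625
  C_22 = (0.55)(0.75) − (-0.25)(-0.30) = 0.3375
  C_23 = −[(0.55)(0.00) − (-0.35)(-0.30)] = 0.1050
  C_31 = (-0.35)(-0.05) − (-0.25)(0.85) = 0.2300
  C_32 = −[(0.55)(-0.05) − (-0.25)(-0.05)] = 0.0400
  C_33 = (0.55)(0.85) − (-0.35)(-0.05) = 0.4500
det(I−A) = Σ_j (I−A)_1j·C_1j = (0.55)(0.6375) + (-0.35)(0.0525) + (-0.25)(0.2550) = 0.2685
adj(I−A) = Cᵀ =
  [ 0.6375   0.2625   0.2300]
  [ 0.0525   0.3375   0.0400]
  [ 0.2550   0.1050   0.4500]
(I − A)⁻¹ = adj(I−A) / det(I−A) ≈
  [   2.3743     0.9777     0.8566]
  [   0.1955     1.2570     0.1490]
  [   0.9497     0.3911     1.6760]
x = (I − A)⁻¹ d = adj(I−A)·d / det(I−A), with det(I−A) = 0.2685:
  x_1 = (0.6375·205 + 0.2625·165 + 0.2300·290) / 0.2685 = 240.70 / 0.2685 ≈ 896.46
  x_2 = (0.0525·205 + 0.3375·165 + 0.0400·290) / 0.2685 = 78.05 / 0.2685 ≈ 290.69
  x_3 = (0.2550·205 + 0.1050·165 + 0.4500·290) / 0.2685 = 200.10 / 0.2685 ≈ 745.25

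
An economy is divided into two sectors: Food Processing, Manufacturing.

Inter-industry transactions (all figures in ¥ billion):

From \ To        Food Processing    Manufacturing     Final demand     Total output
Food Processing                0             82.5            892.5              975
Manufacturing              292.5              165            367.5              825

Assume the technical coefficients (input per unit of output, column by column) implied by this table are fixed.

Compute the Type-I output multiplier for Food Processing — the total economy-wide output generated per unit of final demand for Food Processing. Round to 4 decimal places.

Technical coefficients a_ij = z_ij / X_j:
  a_FF = 0/975 = 0.00, a_MF = 292.5/975 = 0.30
  a_FM = 82.5/825 = 0.10, a_MM = 165/825 = 0.20
I − A =
  [   1.00    -0.10]
  [  -0.30     0.80]
det(I−A) = (1.00)(0.80) − (-0.10)(-0.30) = 0.7700
adj(I−A) = [[0.80, 0.10], [0.30, 1.00]]
(I − A)⁻¹ = adj(I−A) / det(I−A) ≈
  [   1.03896     0.12987]
  [   0.38961     1.29870]
The output multiplier for sector j is the column-j sum of the Leontief inverse (I − A)⁻¹ = adj(I−A) / det(I−A).
Column F of adj(I−A): (0.80, 0.30); det(I−A) = 0.7700.
m_F = (0.80 + 0.30) / 0.7700 = 1.10 / 0.7700 ≈ 1.4286.

m_F = 1.4286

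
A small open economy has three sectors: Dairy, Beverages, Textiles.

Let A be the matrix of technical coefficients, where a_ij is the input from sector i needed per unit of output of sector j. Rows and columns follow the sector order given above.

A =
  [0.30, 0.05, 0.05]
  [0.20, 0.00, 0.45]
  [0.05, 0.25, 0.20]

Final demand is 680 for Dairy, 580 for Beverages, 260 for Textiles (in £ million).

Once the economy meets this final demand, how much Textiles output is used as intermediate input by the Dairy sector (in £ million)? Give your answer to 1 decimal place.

z_31 = 55.3

I − A =
  [   0.70    -0.05    -0.05]
  [  -0.20     1.00    -0.45]
  [  -0.05    -0.25     0.80]
Cofactors of I−A, C_ij = (−1)^(i+j)·(minor ij) (rows/columns in the sector order above):
  C_11 = (1.00)(0.80) − (-0.45)(-0.25) = 0.6875
  C_12 = −[(-0.20)(0.80) − (-0.45)(-0.05)] = 0.1825
  C_13 = (-0.20)(-0.25) − (1.00)(-0.05) = 0.1000
  C_21 = −[(-0.05)(0.80) − (-0.05)(-0.25)] = 0.0525
  C_22 = (0.70)(0.80) − (-0.05)(-0.05) = 0.5575
  C_23 = −[(0.70)(-0.25) − (-0.05)(-0.05)] = 0.1775
  C_31 = (-0.05)(-0.45) − (-0.05)(1.00) = 0.0725
  C_32 = −[(0.70)(-0.45) − (-0.05)(-0.20)] = 0.3250
  C_33 = (0.70)(1.00) − (-0.05)(-0.20) = 0.6900
det(I−A) = Σ_j (I−A)_1j·C_1j = (0.70)(0.6875) + (-0.05)(0.1825) + (-0.05)(0.1000) = 0.467125
adj(I−A) = Cᵀ =
  [ 0.6875   0.0525   0.0725]
  [ 0.1825   0.5575   0.3250]
  [ 0.1000   0.1775   0.6900]
(I − A)⁻¹ = adj(I−A) / det(I−A) ≈
  [   1.4718     0.1124     0.1552]
  [   0.3907     1.1935     0.6957]
  [   0.2141     0.3800     1.4771]
First solve x = (I − A)⁻¹ d = adj(I−A)·d / det(I−A); in particular x_1 = (0.6875·680 + 0.0525·580 + 0.0725·260) / 0.467125 = 516.80 / 0.467125 ≈ 1106.342.
Intermediate flow from 3 to 1: z_31 = a_31 · x_1 = 0.05 × 516.80 / 0.467125 = 25.84 / 0.467125 ≈ 55.3.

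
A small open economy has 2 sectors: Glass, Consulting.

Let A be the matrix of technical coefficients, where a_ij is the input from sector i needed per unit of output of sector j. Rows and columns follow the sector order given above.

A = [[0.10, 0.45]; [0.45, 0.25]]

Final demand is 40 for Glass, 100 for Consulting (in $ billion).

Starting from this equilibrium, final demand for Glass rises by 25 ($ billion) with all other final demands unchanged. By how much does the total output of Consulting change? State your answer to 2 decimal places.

Δx_2 = 23.81

I − A =
  [   0.90    -0.45]
  [  -0.45     0.75]
det(I−A) = (0.90)(0.75) − (-0.45)(-0.45) = 0.4725
adj(I−A) = [[0.75, 0.45], [0.45, 0.90]]
(I − A)⁻¹ = adj(I−A) / det(I−A) ≈
  [   1.5873     0.9524]
  [   0.9524     1.9048]
Δx = (I − A)⁻¹ Δd with Δd having +25 in the Glass component and 0 elsewhere.
So Δx_2 = L_21 · (+25), where L_21 = adj(I−A)_21 / det(I−A) = 0.45 / 0.4725.
Δx_2 = 0.45 × (+25) / 0.4725 = 11.25 / 0.4725 ≈ 23.81.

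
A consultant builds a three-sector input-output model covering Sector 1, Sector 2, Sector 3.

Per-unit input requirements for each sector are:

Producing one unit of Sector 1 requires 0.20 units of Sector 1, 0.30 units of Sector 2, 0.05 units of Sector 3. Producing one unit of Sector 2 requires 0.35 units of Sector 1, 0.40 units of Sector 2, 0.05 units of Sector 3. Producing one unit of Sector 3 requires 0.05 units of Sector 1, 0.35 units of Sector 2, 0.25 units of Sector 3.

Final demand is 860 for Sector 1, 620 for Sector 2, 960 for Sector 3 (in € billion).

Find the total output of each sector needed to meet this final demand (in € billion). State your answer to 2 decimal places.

x_1 = 2636.99, x_2 = 3330.56, x_3 = 1677.84

I − A =
  [   0.80    -0.35    -0.05]
  [  -0.30     0.60    -0.35]
  [  -0.05    -0.05     0.75]
Cofactors of I−A, C_ij = (−1)^(i+j)·(minor ij) (rows/columns in the sector order above):
  C_11 = (0.60)(0.75) − (-0.35)(-0.05) = 0.4325
  C_12 = −[(-0.30)(0.75) − (-0.35)(-0.05)] = 0.2425
  C_13 = (-0.30)(-0.05) − (0.60)(-0.05) = 0.0450
  C_21 = −[(-0.35)(0.75) − (-0.05)(-0.05)] = 0.2650
  C_22 = (0.80)(0.75) − (-0.05)(-0.05) = 0.5975
  C_23 = −[(0.80)(-0.05) − (-0.35)(-0.05)] = 0.0575
  C_31 = (-0.35)(-0.35) − (-0.05)(0.60) = 0.1525
  C_32 = −[(0.80)(-0.35) − (-0.05)(-0.30)] = 0.2950
  C_33 = (0.80)(0.60) − (-0.35)(-0.30) = 0.3750
det(I−A) = Σ_j (I−A)_1j·C_1j = (0.80)(0.4325) + (-0.35)(0.2425) + (-0.05)(0.0450) = 0.258875
adj(I−A) = Cᵀ =
  [ 0.4325   0.2650   0.1525]
  [ 0.2425   0.5975   0.2950]
  [ 0.0450   0.0575   0.3750]
(I − A)⁻¹ = adj(I−A) / det(I−A) ≈
  [   1.6707     1.0237     0.5891]
  [   0.9367     2.3081     1.1395]
  [   0.1738     0.2221     1.4486]
x = (I − A)⁻¹ d = adj(I−A)·d / det(I−A), with det(I−A) = 0.258875:
  x_1 = (0.4325·860 + 0.2650·620 + 0.1525·960) / 0.258875 = 682.65 / 0.258875 ≈ 2636.99
  x_2 = (0.2425·860 + 0.5975·620 + 0.2950·960) / 0.258875 = 862.20 / 0.258875 ≈ 3330.56
  x_3 = (0.0450·860 + 0.0575·620 + 0.3750·960) / 0.258875 = 434.35 / 0.258875 ≈ 1677.84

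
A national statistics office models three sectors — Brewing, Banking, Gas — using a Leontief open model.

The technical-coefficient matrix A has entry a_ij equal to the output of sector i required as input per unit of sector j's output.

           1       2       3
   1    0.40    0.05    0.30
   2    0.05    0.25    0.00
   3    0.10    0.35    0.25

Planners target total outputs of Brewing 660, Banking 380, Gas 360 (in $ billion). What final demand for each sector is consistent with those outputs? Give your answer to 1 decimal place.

d_1 = 269.0, d_2 = 252.0, d_3 = 71.0

I − A =
  [   0.60    -0.05    -0.30]
  [  -0.05     0.75     0.00]
  [  -0.10    -0.35     0.75]
d = (I − A) x:
  d_1 = (+0.60)·660 + (-0.05)·380 + (-0.30)·360 = 269.0
  d_2 = (-0.05)·660 + (+0.75)·380 + (+0.00)·360 = 252.0
  d_3 = (-0.10)·660 + (-0.35)·380 + (+0.75)·360 = 71.0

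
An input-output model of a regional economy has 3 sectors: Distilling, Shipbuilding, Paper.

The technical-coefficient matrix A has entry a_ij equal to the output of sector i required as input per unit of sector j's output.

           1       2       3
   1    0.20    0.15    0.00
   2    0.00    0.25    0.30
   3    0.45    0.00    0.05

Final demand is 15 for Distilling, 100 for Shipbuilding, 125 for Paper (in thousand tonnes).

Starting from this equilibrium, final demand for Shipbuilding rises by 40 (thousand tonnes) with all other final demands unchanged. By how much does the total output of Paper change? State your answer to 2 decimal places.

I − A =
  [   0.80    -0.15     0.00]
  [   0.00     0.75    -0.30]
  [  -0.45     0.00     0.95]
Cofactors of I−A, C_ij = (−1)^(i+j)·(minor ij) (rows/columns in the sector order above):
  C_11 = (0.75)(0.95) − (-0.30)(0.00) = 0.7125
  C_12 = −[(0.00)(0.95) − (-0.30)(-0.45)] = 0.1350
  C_13 = (0.00)(0.00) − (0.75)(-0.45) = 0.3375
  C_21 = −[(-0.15)(0.95) − (0.00)(0.00)] = 0.1425
  C_22 = (0.80)(0.95) − (0.00)(-0.45) = 0.7600
  C_23 = −[(0.80)(0.00) − (-0.15)(-0.45)] = 0.0675
  C_31 = (-0.15)(-0.30) − (0.00)(0.75) = 0.0450
  C_32 = −[(0.80)(-0.30) − (0.00)(0.00)] = 0.2400
  C_33 = (0.80)(0.75) − (-0.15)(0.00) = 0.6000
det(I−A) = Σ_j (I−A)_1j·C_1j = (0.80)(0.7125) + (-0.15)(0.1350) + (0.00)(0.3375) = 0.54975
adj(I−A) = Cᵀ =
  [ 0.7125   0.1425   0.0450]
  [ 0.1350   0.7600   0.2400]
  [ 0.3375   0.0675   0.6000]
(I − A)⁻¹ = adj(I−A) / det(I−A) ≈
  [   1.2960     0.2592     0.0819]
  [   0.2456     1.3824     0.4366]
  [   0.6139     0.1228     1.0914]
Δx = (I − A)⁻¹ Δd with Δd having +40 in the Shipbuilding component and 0 elsewhere.
So Δx_3 = L_32 · (+40), where L_32 = adj(I−A)_32 / det(I−A) = 0.0675 / 0.54975.
Δx_3 = 0.0675 × (+40) / 0.54975 = 2.70 / 0.54975 ≈ 4.91.

Δx_3 = 4.91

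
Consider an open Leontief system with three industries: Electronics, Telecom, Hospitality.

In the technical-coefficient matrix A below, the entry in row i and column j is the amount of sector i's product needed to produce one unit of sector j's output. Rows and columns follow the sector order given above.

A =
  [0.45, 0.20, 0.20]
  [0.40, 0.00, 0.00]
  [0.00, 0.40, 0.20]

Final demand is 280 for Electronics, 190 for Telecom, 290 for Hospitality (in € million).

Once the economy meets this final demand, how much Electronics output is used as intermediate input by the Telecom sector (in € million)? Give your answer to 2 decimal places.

z_12 = 114.19

I − A =
  [   0.55    -0.20    -0.20]
  [  -0.40     1.00     0.00]
  [   0.00    -0.40     0.80]
Cofactors of I−A, C_ij = (−1)^(i+j)·(minor ij) (rows/columns in the sector order above):
  C_11 = (1.00)(0.80) − (0.00)(-0.40) = 0.8000
  C_12 = −[(-0.40)(0.80) − (0.00)(0.00)] = 0.3200
  C_13 = (-0.40)(-0.40) − (1.00)(0.00) = 0.1600
  C_21 = −[(-0.20)(0.80) − (-0.20)(-0.40)] = 0.2400
  C_22 = (0.55)(0.80) − (-0.20)(0.00) = 0.4400
  C_23 = −[(0.55)(-0.40) − (-0.20)(0.00)] = 0.2200
  C_31 = (-0.20)(0.00) − (-0.20)(1.00) = 0.2000
  C_32 = −[(0.55)(0.00) − (-0.20)(-0.40)] = 0.0800
  C_33 = (0.55)(1.00) − (-0.20)(-0.40) = 0.4700
det(I−A) = Σ_j (I−A)_1j·C_1j = (0.55)(0.8000) + (-0.20)(0.3200) + (-0.20)(0.1600) = 0.3440
adj(I−A) = Cᵀ =
  [ 0.8000   0.2400   0.2000]
  [ 0.3200   0.4400   0.0800]
  [ 0.1600   0.2200   0.4700]
(I − A)⁻¹ = adj(I−A) / det(I−A) ≈
  [   2.3256     0.6977     0.5814]
  [   0.9302     1.2791     0.2326]
  [   0.4651     0.6395     1.3663]
First solve x = (I − A)⁻¹ d = adj(I−A)·d / det(I−A); in particular x_2 = (0.3200·280 + 0.4400·190 + 0.0800·290) / 0.3440 = 196.40 / 0.3440 ≈ 570.9302.
Intermediate flow from 1 to 2: z_12 = a_12 · x_2 = 0.20 × 196.40 / 0.3440 = 39.28 / 0.3440 ≈ 114.19.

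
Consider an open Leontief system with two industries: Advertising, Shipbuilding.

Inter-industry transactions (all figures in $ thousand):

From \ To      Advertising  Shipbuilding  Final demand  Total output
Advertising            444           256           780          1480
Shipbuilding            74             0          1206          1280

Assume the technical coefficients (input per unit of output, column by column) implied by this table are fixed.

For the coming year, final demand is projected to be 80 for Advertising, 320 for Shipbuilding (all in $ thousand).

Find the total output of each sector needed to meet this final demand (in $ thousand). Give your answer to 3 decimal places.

Technical coefficients a_ij = z_ij / X_j:
  a_11 = 444/1480 = 0.30, a_21 = 74/1480 = 0.05
  a_12 = 256/1280 = 0.20, a_22 = 0/1280 = 0.00
I − A =
  [   0.70    -0.20]
  [  -0.05     1.00]
det(I−A) = (0.70)(1.00) − (-0.20)(-0.05) = 0.6900
adj(I−A) = [[1.00, 0.20], [0.05, 0.70]]
(I − A)⁻¹ = adj(I−A) / det(I−A) ≈
  [   1.4493     0.2899]
  [   0.0725     1.0145]
x = (I − A)⁻¹ d = adj(I−A)·d / det(I−A), with det(I−A) = 0.6900:
  x_1 = (1.00·80 + 0.20·320) / 0.6900 = 144.00 / 0.6900 ≈ 208.696
  x_2 = (0.05·80 + 0.70·320) / 0.6900 = 228.00 / 0.6900 ≈ 330.435

x_1 = 208.696, x_2 = 330.435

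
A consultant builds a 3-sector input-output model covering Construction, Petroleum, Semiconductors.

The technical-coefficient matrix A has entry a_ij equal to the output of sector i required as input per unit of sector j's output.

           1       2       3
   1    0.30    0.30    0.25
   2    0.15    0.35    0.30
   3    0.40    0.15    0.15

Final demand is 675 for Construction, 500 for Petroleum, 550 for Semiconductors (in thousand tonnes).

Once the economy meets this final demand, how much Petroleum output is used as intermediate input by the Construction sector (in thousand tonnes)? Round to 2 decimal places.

I − A =
  [   0.70    -0.30    -0.25]
  [  -0.15     0.65    -0.30]
  [  -0.40    -0.15     0.85]
Cofactors of I−A, C_ij = (−1)^(i+j)·(minor ij) (rows/columns in the sector order above):
  C_11 = (0.65)(0.85) − (-0.30)(-0.15) = 0.5075
  C_12 = −[(-0.15)(0.85) − (-0.30)(-0.40)] = 0.2475
  C_13 = (-0.15)(-0.15) − (0.65)(-0.40) = 0.2825
  C_21 = −[(-0.30)(0.85) − (-0.25)(-0.15)] = 0.2925
  C_22 = (0.70)(0.85) − (-0.25)(-0.40) = 0.4950
  C_23 = −[(0.70)(-0.15) − (-0.30)(-0.40)] = 0.2250
  C_31 = (-0.30)(-0.30) − (-0.25)(0.65) = 0.2525
  C_32 = −[(0.70)(-0.30) − (-0.25)(-0.15)] = 0.2475
  C_33 = (0.70)(0.65) − (-0.30)(-0.15) = 0.4100
det(I−A) = Σ_j (I−A)_1j·C_1j = (0.70)(0.5075) + (-0.30)(0.2475) + (-0.25)(0.2825) = 0.210375
adj(I−A) = Cᵀ =
  [ 0.5075   0.2925   0.2525]
  [ 0.2475   0.4950   0.2475]
  [ 0.2825   0.2250   0.4100]
(I − A)⁻¹ = adj(I−A) / det(I−A) ≈
  [   2.4124     1.3904     1.2002]
  [   1.1765     2.3529     1.1765]
  [   1.3428     1.0695     1.9489]
First solve x = (I − A)⁻¹ d = adj(I−A)·d / det(I−A); in particular x_1 = (0.5075·675 + 0.2925·500 + 0.2525·550) / 0.210375 = 627.6875 / 0.210375 ≈ 2983.6601.
Intermediate flow from 2 to 1: z_21 = a_21 · x_1 = 0.15 × 627.6875 / 0.210375 = 94.153125 / 0.210375 ≈ 447.55.

z_21 = 447.55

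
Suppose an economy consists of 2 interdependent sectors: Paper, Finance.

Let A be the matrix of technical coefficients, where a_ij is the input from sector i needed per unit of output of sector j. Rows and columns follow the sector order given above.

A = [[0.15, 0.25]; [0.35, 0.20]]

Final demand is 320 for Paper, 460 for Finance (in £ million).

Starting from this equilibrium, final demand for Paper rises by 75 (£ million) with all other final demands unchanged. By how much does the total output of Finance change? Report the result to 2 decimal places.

Δx_2 = 44.30

I − A =
  [   0.85    -0.25]
  [  -0.35     0.80]
det(I−A) = (0.85)(0.80) − (-0.25)(-0.35) = 0.5925
adj(I−A) = [[0.80, 0.25], [0.35, 0.85]]
(I − A)⁻¹ = adj(I−A) / det(I−A) ≈
  [   1.3502     0.4219]
  [   0.5907     1.4346]
Δx = (I − A)⁻¹ Δd with Δd having +75 in the Paper component and 0 elsewhere.
So Δx_2 = L_21 · (+75), where L_21 = adj(I−A)_21 / det(I−A) = 0.35 / 0.5925.
Δx_2 = 0.35 × (+75) / 0.5925 = 26.25 / 0.5925 ≈ 44.30.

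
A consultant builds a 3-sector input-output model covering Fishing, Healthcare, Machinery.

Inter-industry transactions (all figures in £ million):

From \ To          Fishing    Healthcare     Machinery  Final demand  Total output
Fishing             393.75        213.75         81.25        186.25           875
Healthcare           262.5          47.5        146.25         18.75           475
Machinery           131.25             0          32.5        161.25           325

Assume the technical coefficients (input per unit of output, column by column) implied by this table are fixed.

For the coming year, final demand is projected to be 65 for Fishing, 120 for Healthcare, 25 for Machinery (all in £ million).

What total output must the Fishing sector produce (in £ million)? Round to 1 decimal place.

Technical coefficients a_ij = z_ij / X_j:
  a_11 = 393.75/875 = 0.45, a_21 = 262.5/875 = 0.30, a_31 = 131.25/875 = 0.15
  a_12 = 213.75/475 = 0.45, a_22 = 47.5/475 = 0.10, a_32 = 0/475 = 0.00
  a_13 = 81.25/325 = 0.25, a_23 = 146.25/325 = 0.45, a_33 = 32.5/325 = 0.10
I − A =
  [   0.55    -0.45    -0.25]
  [  -0.30     0.90    -0.45]
  [  -0.15     0.00     0.90]
Cofactors of I−A, C_ij = (−1)^(i+j)·(minor ij) (rows/columns in the sector order above):
  C_11 = (0.90)(0.90) − (-0.45)(0.00) = 0.8100
  C_12 = −[(-0.30)(0.90) − (-0.45)(-0.15)] = 0.3375
  C_13 = (-0.30)(0.00) − (0.90)(-0.15) = 0.1350
  C_21 = −[(-0.45)(0.90) − (-0.25)(0.00)] = 0.4050
  C_22 = (0.55)(0.90) − (-0.25)(-0.15) = 0.4575
  C_23 = −[(0.55)(0.00) − (-0.45)(-0.15)] = 0.0675
  C_31 = (-0.45)(-0.45) − (-0.25)(0.90) = 0.4275
  C_32 = −[(0.55)(-0.45) − (-0.25)(-0.30)] = 0.3225
  C_33 = (0.55)(0.90) − (-0.45)(-0.30) = 0.3600
det(I−A) = Σ_j (I−A)_1j·C_1j = (0.55)(0.8100) + (-0.45)(0.3375) + (-0.25)(0.1350) = 0.259875
adj(I−A) = Cᵀ =
  [ 0.8100   0.4050   0.4275]
  [ 0.3375   0.4575   0.3225]
  [ 0.1350   0.0675   0.3600]
(I − A)⁻¹ = adj(I−A) / det(I−A) ≈
  [   3.1169     1.5584     1.6450]
  [   1.2987     1.7605     1.2410]
  [   0.5195     0.2597     1.3853]
x = (I − A)⁻¹ d = adj(I−A)·d / det(I−A), with det(I−A) = 0.259875:
  x_1 = (0.8100·65 + 0.4050·120 + 0.4275·25) / 0.259875 = 111.9375 / 0.259875 ≈ 430.7
  x_2 = (0.3375·65 + 0.4575·120 + 0.3225·25) / 0.259875 = 84.90 / 0.259875 ≈ 326.7
  x_3 = (0.1350·65 + 0.0675·120 + 0.3600·25) / 0.259875 = 25.875 / 0.259875 ≈ 99.6

x_1 = 430.7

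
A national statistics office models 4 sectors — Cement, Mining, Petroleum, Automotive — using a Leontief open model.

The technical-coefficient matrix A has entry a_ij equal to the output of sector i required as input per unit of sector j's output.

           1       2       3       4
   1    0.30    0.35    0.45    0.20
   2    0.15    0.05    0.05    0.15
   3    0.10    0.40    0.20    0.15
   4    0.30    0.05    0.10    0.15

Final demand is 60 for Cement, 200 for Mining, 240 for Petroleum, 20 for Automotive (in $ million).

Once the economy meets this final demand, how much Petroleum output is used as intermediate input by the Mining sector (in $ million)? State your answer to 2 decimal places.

z_32 = 187.73

I − A =
  [   0.70    -0.35    -0.45    -0.20]
  [  -0.15     0.95    -0.05    -0.15]
  [  -0.10    -0.40     0.80    -0.15]
  [  -0.30    -0.05    -0.10     0.85]
Compute the cofactors C_ij = (−1)^(i+j)·(3×3 minor ij) of I−A; the adjugate is their transpose:
adj(I−A) = Cᵀ =
  [ 0.602375   0.405125   0.399625   0.283750]
  [ 0.143750   0.357000   0.117875   0.117625]
  [ 0.192875   0.265750   0.441125   0.170125]
  [ 0.243750   0.195250   0.199875   0.404500]
det(I−A) = Σ_j (I−A)_1j·C_1j = (0.70)(0.602375) + (-0.35)(0.143750) + (-0.45)(0.192875) + (-0.20)(0.243750) = 0.23580625
(I − A)⁻¹ = adj(I−A) / det(I−A) ≈
  [   2.5545     1.7180     1.6947     1.2033]
  [   0.6096     1.5140     0.4999     0.4988]
  [   0.8179     1.1270     1.8707     0.7215]
  [   1.0337     0.8280     0.8476     1.7154]
First solve x = (I − A)⁻¹ d = adj(I−A)·d / det(I−A); in particular x_2 = (0.143750·60 + 0.357000·200 + 0.117875·240 + 0.117625·20) / 0.23580625 = 110.6675 / 0.23580625 ≈ 469.3154.
Intermediate flow from 3 to 2: z_32 = a_32 · x_2 = 0.40 × 110.6675 / 0.23580625 = 44.267 / 0.23580625 ≈ 187.73.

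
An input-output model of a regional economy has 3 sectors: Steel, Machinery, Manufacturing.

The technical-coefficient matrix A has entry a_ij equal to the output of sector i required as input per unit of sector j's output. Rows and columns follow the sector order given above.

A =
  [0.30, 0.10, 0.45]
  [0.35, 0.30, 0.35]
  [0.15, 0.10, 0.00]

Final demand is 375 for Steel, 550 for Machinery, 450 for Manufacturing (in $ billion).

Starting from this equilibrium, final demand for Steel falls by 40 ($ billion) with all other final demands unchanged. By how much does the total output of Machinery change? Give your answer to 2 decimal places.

I − A =
  [   0.70    -0.10    -0.45]
  [  -0.35     0.70    -0.35]
  [  -0.15    -0.10     1.00]
Cofactors of I−A, C_ij = (−1)^(i+j)·(minor ij) (rows/columns in the sector order above):
  C_11 = (0.70)(1.00) − (-0.35)(-0.10) = 0.6650
  C_12 = −[(-0.35)(1.00) − (-0.35)(-0.15)] = 0.4025
  C_13 = (-0.35)(-0.10) − (0.70)(-0.15) = 0.1400
  C_21 = −[(-0.10)(1.00) − (-0.45)(-0.10)] = 0.1450
  C_22 = (0.70)(1.00) − (-0.45)(-0.15) = 0.6325
  C_23 = −[(0.70)(-0.10) − (-0.10)(-0.15)] = 0.0850
  C_31 = (-0.10)(-0.35) − (-0.45)(0.70) = 0.3500
  C_32 = −[(0.70)(-0.35) − (-0.45)(-0.35)] = 0.4025
  C_33 = (0.70)(0.70) − (-0.10)(-0.35) = 0.4550
det(I−A) = Σ_j (I−A)_1j·C_1j = (0.70)(0.6650) + (-0.10)(0.4025) + (-0.45)(0.1400) = 0.36225
adj(I−A) = Cᵀ =
  [ 0.6650   0.1450   0.3500]
  [ 0.4025   0.6325   0.4025]
  [ 0.1400   0.0850   0.4550]
(I − A)⁻¹ = adj(I−A) / det(I−A) ≈
  [   1.8357     0.4003     0.9662]
  [   1.1111     1.7460     1.1111]
  [   0.3865     0.2346     1.2560]
Δx = (I − A)⁻¹ Δd with Δd having -40 in the Steel component and 0 elsewhere.
So Δx_2 = L_21 · (-40), where L_21 = adj(I−A)_21 / det(I−A) = 0.4025 / 0.36225.
Δx_2 = 0.4025 × (-40) / 0.36225 = -16.10 / 0.36225 ≈ -44.44.

Δx_2 = -44.44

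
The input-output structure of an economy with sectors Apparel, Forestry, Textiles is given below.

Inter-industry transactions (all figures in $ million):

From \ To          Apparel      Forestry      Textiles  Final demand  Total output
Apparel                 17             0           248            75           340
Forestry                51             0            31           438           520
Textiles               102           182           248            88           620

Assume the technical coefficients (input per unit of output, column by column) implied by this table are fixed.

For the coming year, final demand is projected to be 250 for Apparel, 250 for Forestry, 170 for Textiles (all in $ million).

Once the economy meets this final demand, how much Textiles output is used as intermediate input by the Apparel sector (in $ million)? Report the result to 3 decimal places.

Technical coefficients a_ij = z_ij / X_j:
  a_AA = 17/340 = 0.05, a_FA = 51/340 = 0.15, a_TA = 102/340 = 0.30
  a_AF = 0/520 = 0.00, a_FF = 0/520 = 0.00, a_TF = 182/520 = 0.35
  a_AT = 248/620 = 0.40, a_FT = 31/620 = 0.05, a_TT = 248/620 = 0.40
I − A =
  [   0.95     0.00    -0.40]
  [  -0.15     1.00    -0.05]
  [  -0.30    -0.35     0.60]
Cofactors of I−A, C_ij = (−1)^(i+j)·(minor ij) (rows/columns in the sector order above):
  C_11 = (1.00)(0.60) − (-0.05)(-0.35) = 0.5825
  C_12 = −[(-0.15)(0.60) − (-0.05)(-0.30)] = 0.1050
  C_13 = (-0.15)(-0.35) − (1.00)(-0.30) = 0.3525
  C_21 = −[(0.00)(0.60) − (-0.40)(-0.35)] = 0.1400
  C_22 = (0.95)(0.60) − (-0.40)(-0.30) = 0.4500
  C_23 = −[(0.95)(-0.35) − (0.00)(-0.30)] = 0.3325
  C_31 = (0.00)(-0.05) − (-0.40)(1.00) = 0.4000
  C_32 = −[(0.95)(-0.05) − (-0.40)(-0.15)] = 0.1075
  C_33 = (0.95)(1.00) − (0.00)(-0.15) = 0.9500
det(I−A) = Σ_j (I−A)_1j·C_1j = (0.95)(0.5825) + (0.00)(0.1050) + (-0.40)(0.3525) = 0.412375
adj(I−A) = Cᵀ =
  [ 0.5825   0.1400   0.4000]
  [ 0.1050   0.4500   0.1075]
  [ 0.3525   0.3325   0.9500]
(I − A)⁻¹ = adj(I−A) / det(I−A) ≈
  [   1.4125     0.3395     0.9700]
  [   0.2546     1.0912     0.2607]
  [   0.8548     0.8063     2.3037]
First solve x = (I − A)⁻¹ d = adj(I−A)·d / det(I−A); in particular x_A = (0.5825·250 + 0.1400·250 + 0.4000·170) / 0.412375 = 248.625 / 0.412375 ≈ 602.90997.
Intermediate flow from T to A: z_TA = a_TA · x_A = 0.30 × 248.625 / 0.412375 = 74.5875 / 0.412375 ≈ 180.873.

z_TA = 180.873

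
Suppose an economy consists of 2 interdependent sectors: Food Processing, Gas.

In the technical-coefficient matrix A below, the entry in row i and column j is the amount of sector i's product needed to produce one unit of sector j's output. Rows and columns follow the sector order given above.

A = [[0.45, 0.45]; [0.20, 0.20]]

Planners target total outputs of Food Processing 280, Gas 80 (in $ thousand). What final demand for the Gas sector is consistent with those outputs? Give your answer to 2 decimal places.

I − A =
  [   0.55    -0.45]
  [  -0.20     0.80]
d = (I − A) x:
  d_1 = (+0.55)·280 + (-0.45)·80 = 118.00
  d_2 = (-0.20)·280 + (+0.80)·80 = 8.00

d_2 = 8.00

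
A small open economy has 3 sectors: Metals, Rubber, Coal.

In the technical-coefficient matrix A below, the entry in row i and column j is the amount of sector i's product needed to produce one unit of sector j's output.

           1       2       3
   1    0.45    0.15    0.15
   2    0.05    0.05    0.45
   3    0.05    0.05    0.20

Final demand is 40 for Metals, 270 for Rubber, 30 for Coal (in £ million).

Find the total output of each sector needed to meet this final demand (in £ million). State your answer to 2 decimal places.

I − A =
  [   0.55    -0.15    -0.15]
  [  -0.05     0.95    -0.45]
  [  -0.05    -0.05     0.80]
Cofactors of I−A, C_ij = (−1)^(i+j)·(minor ij) (rows/columns in the sector order above):
  C_11 = (0.95)(0.80) − (-0.45)(-0.05) = 0.7375
  C_12 = −[(-0.05)(0.80) − (-0.45)(-0.05)] = 0.0625
  C_13 = (-0.05)(-0.05) − (0.95)(-0.05) = 0.0500
  C_21 = −[(-0.15)(0.80) − (-0.15)(-0.05)] = 0.1275
  C_22 = (0.55)(0.80) − (-0.15)(-0.05) = 0.4325
  C_23 = −[(0.55)(-0.05) − (-0.15)(-0.05)] = 0.0350
  C_31 = (-0.15)(-0.45) − (-0.15)(0.95) = 0.2100
  C_32 = −[(0.55)(-0.45) − (-0.15)(-0.05)] = 0.2550
  C_33 = (0.55)(0.95) − (-0.15)(-0.05) = 0.5150
det(I−A) = Σ_j (I−A)_1j·C_1j = (0.55)(0.7375) + (-0.15)(0.0625) + (-0.15)(0.0500) = 0.38875
adj(I−A) = Cᵀ =
  [ 0.7375   0.1275   0.2100]
  [ 0.0625   0.4325   0.2550]
  [ 0.0500   0.0350   0.5150]
(I − A)⁻¹ = adj(I−A) / det(I−A) ≈
  [   1.8971     0.3280     0.5402]
  [   0.1608     1.1125     0.6559]
  [   0.1286     0.0900     1.3248]
x = (I − A)⁻¹ d = adj(I−A)·d / det(I−A), with det(I−A) = 0.38875:
  x_1 = (0.7375·40 + 0.1275·270 + 0.2100·30) / 0.38875 = 70.225 / 0.38875 ≈ 180.64
  x_2 = (0.0625·40 + 0.4325·270 + 0.2550·30) / 0.38875 = 126.925 / 0.38875 ≈ 326.50
  x_3 = (0.0500·40 + 0.0350·270 + 0.5150·30) / 0.38875 = 26.90 / 0.38875 ≈ 69.20

x_1 = 180.64, x_2 = 326.50, x_3 = 69.20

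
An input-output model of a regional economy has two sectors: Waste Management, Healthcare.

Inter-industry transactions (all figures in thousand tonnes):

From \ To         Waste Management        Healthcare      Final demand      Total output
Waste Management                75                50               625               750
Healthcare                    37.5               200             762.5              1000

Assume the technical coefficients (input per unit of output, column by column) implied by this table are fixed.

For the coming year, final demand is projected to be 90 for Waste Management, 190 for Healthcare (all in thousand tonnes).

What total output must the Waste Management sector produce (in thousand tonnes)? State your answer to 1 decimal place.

x_W = 113.6

Technical coefficients a_ij = z_ij / X_j:
  a_WW = 75/750 = 0.10, a_HW = 37.5/750 = 0.05
  a_WH = 50/1000 = 0.05, a_HH = 200/1000 = 0.20
I − A =
  [   0.90    -0.05]
  [  -0.05     0.80]
det(I−A) = (0.90)(0.80) − (-0.05)(-0.05) = 0.7175
adj(I−A) = [[0.80, 0.05], [0.05, 0.90]]
(I − A)⁻¹ = adj(I−A) / det(I−A) ≈
  [   1.1150     0.0697]
  [   0.0697     1.2544]
x = (I − A)⁻¹ d = adj(I−A)·d / det(I−A), with det(I−A) = 0.7175:
  x_W = (0.80·90 + 0.05·190) / 0.7175 = 81.50 / 0.7175 ≈ 113.6
  x_H = (0.05·90 + 0.90·190) / 0.7175 = 175.50 / 0.7175 ≈ 244.6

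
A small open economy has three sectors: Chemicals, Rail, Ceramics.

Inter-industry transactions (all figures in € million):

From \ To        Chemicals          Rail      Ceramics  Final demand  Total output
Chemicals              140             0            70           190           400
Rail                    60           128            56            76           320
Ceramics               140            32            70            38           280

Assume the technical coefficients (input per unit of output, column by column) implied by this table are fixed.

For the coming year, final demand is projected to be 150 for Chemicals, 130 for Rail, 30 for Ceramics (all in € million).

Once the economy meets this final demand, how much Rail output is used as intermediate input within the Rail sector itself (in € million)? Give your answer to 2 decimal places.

z_22 = 151.22

Technical coefficients a_ij = z_ij / X_j:
  a_11 = 140/400 = 0.35, a_21 = 60/400 = 0.15, a_31 = 140/400 = 0.35
  a_12 = 0/320 = 0.00, a_22 = 128/320 = 0.40, a_32 = 32/320 = 0.10
  a_13 = 70/280 = 0.25, a_23 = 56/280 = 0.20, a_33 = 70/280 = 0.25
I − A =
  [   0.65     0.00    -0.25]
  [  -0.15     0.60    -0.20]
  [  -0.35    -0.10     0.75]
Cofactors of I−A, C_ij = (−1)^(i+j)·(minor ij) (rows/columns in the sector order above):
  C_11 = (0.60)(0.75) − (-0.20)(-0.10) = 0.4300
  C_12 = −[(-0.15)(0.75) − (-0.20)(-0.35)] = 0.1825
  C_13 = (-0.15)(-0.10) − (0.60)(-0.35) = 0.2250
  C_21 = −[(0.00)(0.75) − (-0.25)(-0.10)] = 0.0250
  C_22 = (0.65)(0.75) − (-0.25)(-0.35) = 0.4000
  C_23 = −[(0.65)(-0.10) − (0.00)(-0.35)] = 0.0650
  C_31 = (0.00)(-0.20) − (-0.25)(0.60) = 0.1500
  C_32 = −[(0.65)(-0.20) − (-0.25)(-0.15)] = 0.1675
  C_33 = (0.65)(0.60) − (0.00)(-0.15) = 0.3900
det(I−A) = Σ_j (I−A)_1j·C_1j = (0.65)(0.4300) + (0.00)(0.1825) + (-0.25)(0.2250) = 0.22325
adj(I−A) = Cᵀ =
  [ 0.4300   0.0250   0.1500]
  [ 0.1825   0.4000   0.1675]
  [ 0.2250   0.0650   0.3900]
(I − A)⁻¹ = adj(I−A) / det(I−A) ≈
  [   1.9261     0.1120     0.6719]
  [   0.8175     1.7917     0.7503]
  [   1.0078     0.2912     1.7469]
First solve x = (I − A)⁻¹ d = adj(I−A)·d / det(I−A); in particular x_2 = (0.1825·150 + 0.4000·130 + 0.1675·30) / 0.22325 = 84.40 / 0.22325 ≈ 378.0515.
Intermediate flow from 2 to 2: z_22 = a_22 · x_2 = 0.40 × 84.40 / 0.22325 = 33.76 / 0.22325 ≈ 151.22.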